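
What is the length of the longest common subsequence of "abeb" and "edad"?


LCS of "abeb" and "edad"
DP table:
           e    d    a    d
      0    0    0    0    0
  a   0    0    0    1    1
  b   0    0    0    1    1
  e   0    1    1    1    1
  b   0    1    1    1    1
LCS length = dp[4][4] = 1

1


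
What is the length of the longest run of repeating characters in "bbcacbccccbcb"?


Input: "bbcacbccccbcb"
Scanning for longest run:
  Position 1 ('b'): continues run of 'b', length=2
  Position 2 ('c'): new char, reset run to 1
  Position 3 ('a'): new char, reset run to 1
  Position 4 ('c'): new char, reset run to 1
  Position 5 ('b'): new char, reset run to 1
  Position 6 ('c'): new char, reset run to 1
  Position 7 ('c'): continues run of 'c', length=2
  Position 8 ('c'): continues run of 'c', length=3
  Position 9 ('c'): continues run of 'c', length=4
  Position 10 ('b'): new char, reset run to 1
  Position 11 ('c'): new char, reset run to 1
  Position 12 ('b'): new char, reset run to 1
Longest run: 'c' with length 4

4


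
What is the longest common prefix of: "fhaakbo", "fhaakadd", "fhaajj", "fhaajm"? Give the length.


Words: fhaakbo, fhaakadd, fhaajj, fhaajm
  Position 0: all 'f' => match
  Position 1: all 'h' => match
  Position 2: all 'a' => match
  Position 3: all 'a' => match
  Position 4: ('k', 'k', 'j', 'j') => mismatch, stop
LCP = "fhaa" (length 4)

4


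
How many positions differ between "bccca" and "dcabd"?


Comparing "bccca" and "dcabd" position by position:
  Position 0: 'b' vs 'd' => DIFFER
  Position 1: 'c' vs 'c' => same
  Position 2: 'c' vs 'a' => DIFFER
  Position 3: 'c' vs 'b' => DIFFER
  Position 4: 'a' vs 'd' => DIFFER
Positions that differ: 4

4


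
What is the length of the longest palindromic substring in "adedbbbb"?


Input: "adedbbbb"
Checking substrings for palindromes:
  [4:8] "bbbb" (len 4) => palindrome
  [1:4] "ded" (len 3) => palindrome
  [4:7] "bbb" (len 3) => palindrome
  [5:8] "bbb" (len 3) => palindrome
  [4:6] "bb" (len 2) => palindrome
  [5:7] "bb" (len 2) => palindrome
Longest palindromic substring: "bbbb" with length 4

4


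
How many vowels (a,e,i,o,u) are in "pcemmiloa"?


Input: pcemmiloa
Checking each character:
  'p' at position 0: consonant
  'c' at position 1: consonant
  'e' at position 2: vowel (running total: 1)
  'm' at position 3: consonant
  'm' at position 4: consonant
  'i' at position 5: vowel (running total: 2)
  'l' at position 6: consonant
  'o' at position 7: vowel (running total: 3)
  'a' at position 8: vowel (running total: 4)
Total vowels: 4

4


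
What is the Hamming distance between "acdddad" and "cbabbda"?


Comparing "acdddad" and "cbabbda" position by position:
  Position 0: 'a' vs 'c' => differ
  Position 1: 'c' vs 'b' => differ
  Position 2: 'd' vs 'a' => differ
  Position 3: 'd' vs 'b' => differ
  Position 4: 'd' vs 'b' => differ
  Position 5: 'a' vs 'd' => differ
  Position 6: 'd' vs 'a' => differ
Total differences (Hamming distance): 7

7


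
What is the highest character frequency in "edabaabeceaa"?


Input: edabaabeceaa
Character counts:
  'a': 5
  'b': 2
  'c': 1
  'd': 1
  'e': 3
Maximum frequency: 5

5


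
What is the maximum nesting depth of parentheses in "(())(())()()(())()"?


Input: "(())(())()()(())()"
Tracking depth:
  Position 0 '(': depth becomes 1
  Position 1 '(': depth becomes 2
  Position 2 ')': depth becomes 1
  Position 3 ')': depth becomes 0
  Position 4 '(': depth becomes 1
  Position 5 '(': depth becomes 2
  Position 6 ')': depth becomes 1
  Position 7 ')': depth becomes 0
  Position 8 '(': depth becomes 1
  Position 9 ')': depth becomes 0
  Position 10 '(': depth becomes 1
  Position 11 ')': depth becomes 0
  Position 12 '(': depth becomes 1
  Position 13 '(': depth becomes 2
  Position 14 ')': depth becomes 1
  Position 15 ')': depth becomes 0
  Position 16 '(': depth becomes 1
  Position 17 ')': depth becomes 0
Maximum depth reached: 2

2


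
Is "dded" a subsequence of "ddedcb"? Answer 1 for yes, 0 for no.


Check if "dded" is a subsequence of "ddedcb"
Greedy scan:
  Position 0 ('d'): matches sub[0] = 'd'
  Position 1 ('d'): matches sub[1] = 'd'
  Position 2 ('e'): matches sub[2] = 'e'
  Position 3 ('d'): matches sub[3] = 'd'
  Position 4 ('c'): no match needed
  Position 5 ('b'): no match needed
All 4 characters matched => is a subsequence

1


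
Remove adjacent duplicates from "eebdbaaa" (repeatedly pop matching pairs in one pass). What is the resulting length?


Input: eebdbaaa
Stack-based adjacent duplicate removal:
  Read 'e': push. Stack: e
  Read 'e': matches stack top 'e' => pop. Stack: (empty)
  Read 'b': push. Stack: b
  Read 'd': push. Stack: bd
  Read 'b': push. Stack: bdb
  Read 'a': push. Stack: bdba
  Read 'a': matches stack top 'a' => pop. Stack: bdb
  Read 'a': push. Stack: bdba
Final stack: "bdba" (length 4)

4


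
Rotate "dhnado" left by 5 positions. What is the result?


Input: "dhnado", rotate left by 5
First 5 characters: "dhnad"
Remaining characters: "o"
Concatenate remaining + first: "o" + "dhnad" = "odhnad"

odhnad


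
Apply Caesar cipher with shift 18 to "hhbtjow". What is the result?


Caesar cipher: shift "hhbtjow" by 18
  'h' (pos 7) + 18 = pos 25 = 'z'
  'h' (pos 7) + 18 = pos 25 = 'z'
  'b' (pos 1) + 18 = pos 19 = 't'
  't' (pos 19) + 18 = pos 11 = 'l'
  'j' (pos 9) + 18 = pos 1 = 'b'
  'o' (pos 14) + 18 = pos 6 = 'g'
  'w' (pos 22) + 18 = pos 14 = 'o'
Result: zztlbgo

zztlbgo


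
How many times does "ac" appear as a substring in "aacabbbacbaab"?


Searching for "ac" in "aacabbbacbaab"
Scanning each position:
  Position 0: "aa" => no
  Position 1: "ac" => MATCH
  Position 2: "ca" => no
  Position 3: "ab" => no
  Position 4: "bb" => no
  Position 5: "bb" => no
  Position 6: "ba" => no
  Position 7: "ac" => MATCH
  Position 8: "cb" => no
  Position 9: "ba" => no
  Position 10: "aa" => no
  Position 11: "ab" => no
Total occurrences: 2

2


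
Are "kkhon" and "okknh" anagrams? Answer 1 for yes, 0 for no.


Strings: "kkhon", "okknh"
Sorted first:  hkkno
Sorted second: hkkno
Sorted forms match => anagrams

1


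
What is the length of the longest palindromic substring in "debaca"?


Input: "debaca"
Checking substrings for palindromes:
  [3:6] "aca" (len 3) => palindrome
Longest palindromic substring: "aca" with length 3

3


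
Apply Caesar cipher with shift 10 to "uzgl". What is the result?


Caesar cipher: shift "uzgl" by 10
  'u' (pos 20) + 10 = pos 4 = 'e'
  'z' (pos 25) + 10 = pos 9 = 'j'
  'g' (pos 6) + 10 = pos 16 = 'q'
  'l' (pos 11) + 10 = pos 21 = 'v'
Result: ejqv

ejqv


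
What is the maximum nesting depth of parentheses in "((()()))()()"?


Input: "((()()))()()"
Tracking depth:
  Position 0 '(': depth becomes 1
  Position 1 '(': depth becomes 2
  Position 2 '(': depth becomes 3
  Position 3 ')': depth becomes 2
  Position 4 '(': depth becomes 3
  Position 5 ')': depth becomes 2
  Position 6 ')': depth becomes 1
  Position 7 ')': depth becomes 0
  Position 8 '(': depth becomes 1
  Position 9 ')': depth becomes 0
  Position 10 '(': depth becomes 1
  Position 11 ')': depth becomes 0
Maximum depth reached: 3

3


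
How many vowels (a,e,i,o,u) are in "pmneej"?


Input: pmneej
Checking each character:
  'p' at position 0: consonant
  'm' at position 1: consonant
  'n' at position 2: consonant
  'e' at position 3: vowel (running total: 1)
  'e' at position 4: vowel (running total: 2)
  'j' at position 5: consonant
Total vowels: 2

2


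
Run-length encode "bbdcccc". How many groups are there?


Input: bbdcccc
Scanning for consecutive runs:
  Group 1: 'b' x 2 (positions 0-1)
  Group 2: 'd' x 1 (positions 2-2)
  Group 3: 'c' x 4 (positions 3-6)
Total groups: 3

3


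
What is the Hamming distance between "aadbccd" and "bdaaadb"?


Comparing "aadbccd" and "bdaaadb" position by position:
  Position 0: 'a' vs 'b' => differ
  Position 1: 'a' vs 'd' => differ
  Position 2: 'd' vs 'a' => differ
  Position 3: 'b' vs 'a' => differ
  Position 4: 'c' vs 'a' => differ
  Position 5: 'c' vs 'd' => differ
  Position 6: 'd' vs 'b' => differ
Total differences (Hamming distance): 7

7


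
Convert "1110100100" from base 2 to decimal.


Input: "1110100100" in base 2
Positional expansion:
  Digit '1' (value 1) x 2^9 = 512
  Digit '1' (value 1) x 2^8 = 256
  Digit '1' (value 1) x 2^7 = 128
  Digit '0' (value 0) x 2^6 = 0
  Digit '1' (value 1) x 2^5 = 32
  Digit '0' (value 0) x 2^4 = 0
  Digit '0' (value 0) x 2^3 = 0
  Digit '1' (value 1) x 2^2 = 4
  Digit '0' (value 0) x 2^1 = 0
  Digit '0' (value 0) x 2^0 = 0
Sum = 932

932


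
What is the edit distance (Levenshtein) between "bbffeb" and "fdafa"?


Computing edit distance: "bbffeb" -> "fdafa"
DP table:
           f    d    a    f    a
      0    1    2    3    4    5
  b   1    1    2    3    4    5
  b   2    2    2    3    4    5
  f   3    2    3    3    3    4
  f   4    3    3    4    3    4
  e   5    4    4    4    4    4
  b   6    5    5    5    5    5
Edit distance = dp[6][5] = 5

5


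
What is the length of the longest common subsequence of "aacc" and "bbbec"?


LCS of "aacc" and "bbbec"
DP table:
           b    b    b    e    c
      0    0    0    0    0    0
  a   0    0    0    0    0    0
  a   0    0    0    0    0    0
  c   0    0    0    0    0    1
  c   0    0    0    0    0    1
LCS length = dp[4][5] = 1

1


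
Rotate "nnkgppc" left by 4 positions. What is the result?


Input: "nnkgppc", rotate left by 4
First 4 characters: "nnkg"
Remaining characters: "ppc"
Concatenate remaining + first: "ppc" + "nnkg" = "ppcnnkg"

ppcnnkg


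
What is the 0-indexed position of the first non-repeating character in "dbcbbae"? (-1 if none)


Input: dbcbbae
Character frequencies:
  'a': 1
  'b': 3
  'c': 1
  'd': 1
  'e': 1
Scanning left to right for freq == 1:
  Position 0 ('d'): unique! => answer = 0

0


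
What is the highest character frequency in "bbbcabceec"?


Input: bbbcabceec
Character counts:
  'a': 1
  'b': 4
  'c': 3
  'e': 2
Maximum frequency: 4

4


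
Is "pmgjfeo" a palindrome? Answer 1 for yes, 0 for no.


Input: pmgjfeo
Reversed: oefjgmp
  Compare pos 0 ('p') with pos 6 ('o'): MISMATCH
  Compare pos 1 ('m') with pos 5 ('e'): MISMATCH
  Compare pos 2 ('g') with pos 4 ('f'): MISMATCH
Result: not a palindrome

0


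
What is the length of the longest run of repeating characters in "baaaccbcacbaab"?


Input: "baaaccbcacbaab"
Scanning for longest run:
  Position 1 ('a'): new char, reset run to 1
  Position 2 ('a'): continues run of 'a', length=2
  Position 3 ('a'): continues run of 'a', length=3
  Position 4 ('c'): new char, reset run to 1
  Position 5 ('c'): continues run of 'c', length=2
  Position 6 ('b'): new char, reset run to 1
  Position 7 ('c'): new char, reset run to 1
  Position 8 ('a'): new char, reset run to 1
  Position 9 ('c'): new char, reset run to 1
  Position 10 ('b'): new char, reset run to 1
  Position 11 ('a'): new char, reset run to 1
  Position 12 ('a'): continues run of 'a', length=2
  Position 13 ('b'): new char, reset run to 1
Longest run: 'a' with length 3

3


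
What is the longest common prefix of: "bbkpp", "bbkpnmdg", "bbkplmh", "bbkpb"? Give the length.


Words: bbkpp, bbkpnmdg, bbkplmh, bbkpb
  Position 0: all 'b' => match
  Position 1: all 'b' => match
  Position 2: all 'k' => match
  Position 3: all 'p' => match
  Position 4: ('p', 'n', 'l', 'b') => mismatch, stop
LCP = "bbkp" (length 4)

4


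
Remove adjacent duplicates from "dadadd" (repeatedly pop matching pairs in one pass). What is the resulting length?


Input: dadadd
Stack-based adjacent duplicate removal:
  Read 'd': push. Stack: d
  Read 'a': push. Stack: da
  Read 'd': push. Stack: dad
  Read 'a': push. Stack: dada
  Read 'd': push. Stack: dadad
  Read 'd': matches stack top 'd' => pop. Stack: dada
Final stack: "dada" (length 4)

4


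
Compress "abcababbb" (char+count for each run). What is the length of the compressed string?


Input: abcababbb
Runs:
  'a' x 1 => "a1"
  'b' x 1 => "b1"
  'c' x 1 => "c1"
  'a' x 1 => "a1"
  'b' x 1 => "b1"
  'a' x 1 => "a1"
  'b' x 3 => "b3"
Compressed: "a1b1c1a1b1a1b3"
Compressed length: 14

14


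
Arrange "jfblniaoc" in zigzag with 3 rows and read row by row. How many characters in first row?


Zigzag "jfblniaoc" into 3 rows:
Placing characters:
  'j' => row 0
  'f' => row 1
  'b' => row 2
  'l' => row 1
  'n' => row 0
  'i' => row 1
  'a' => row 2
  'o' => row 1
  'c' => row 0
Rows:
  Row 0: "jnc"
  Row 1: "flio"
  Row 2: "ba"
First row length: 3

3


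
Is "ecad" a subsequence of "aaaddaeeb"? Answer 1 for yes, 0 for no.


Check if "ecad" is a subsequence of "aaaddaeeb"
Greedy scan:
  Position 0 ('a'): no match needed
  Position 1 ('a'): no match needed
  Position 2 ('a'): no match needed
  Position 3 ('d'): no match needed
  Position 4 ('d'): no match needed
  Position 5 ('a'): no match needed
  Position 6 ('e'): matches sub[0] = 'e'
  Position 7 ('e'): no match needed
  Position 8 ('b'): no match needed
Only matched 1/4 characters => not a subsequence

0


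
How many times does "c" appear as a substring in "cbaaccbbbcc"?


Searching for "c" in "cbaaccbbbcc"
Scanning each position:
  Position 0: "c" => MATCH
  Position 1: "b" => no
  Position 2: "a" => no
  Position 3: "a" => no
  Position 4: "c" => MATCH
  Position 5: "c" => MATCH
  Position 6: "b" => no
  Position 7: "b" => no
  Position 8: "b" => no
  Position 9: "c" => MATCH
  Position 10: "c" => MATCH
Total occurrences: 5

5


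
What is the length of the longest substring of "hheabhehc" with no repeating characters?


Input: "hheabhehc"
Sliding window (track last position of each char):
  Position 0 ('h'): window [0,0] length 1 -- new best
  Position 1 ('h'): repeat (last at 0), move window start to 1
  Position 1 ('h'): window [1,1] length 1
  Position 2 ('e'): window [1,2] length 2 -- new best
  Position 3 ('a'): window [1,3] length 3 -- new best
  Position 4 ('b'): window [1,4] length 4 -- new best
  Position 5 ('h'): repeat (last at 1), move window start to 2
  Position 5 ('h'): window [2,5] length 4
  Position 6 ('e'): repeat (last at 2), move window start to 3
  Position 6 ('e'): window [3,6] length 4
  Position 7 ('h'): repeat (last at 5), move window start to 6
  Position 7 ('h'): window [6,7] length 2
  Position 8 ('c'): window [6,8] length 3
Longest substring with no repeats: "heab" with length 4

4


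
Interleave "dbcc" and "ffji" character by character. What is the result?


Interleaving "dbcc" and "ffji":
  Position 0: 'd' from first, 'f' from second => "df"
  Position 1: 'b' from first, 'f' from second => "bf"
  Position 2: 'c' from first, 'j' from second => "cj"
  Position 3: 'c' from first, 'i' from second => "ci"
Result: dfbfcjci

dfbfcjci


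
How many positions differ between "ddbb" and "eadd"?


Comparing "ddbb" and "eadd" position by position:
  Position 0: 'd' vs 'e' => DIFFER
  Position 1: 'd' vs 'a' => DIFFER
  Position 2: 'b' vs 'd' => DIFFER
  Position 3: 'b' vs 'd' => DIFFER
Positions that differ: 4

4


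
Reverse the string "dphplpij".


Input: dphplpij
Reading characters right to left:
  Position 7: 'j'
  Position 6: 'i'
  Position 5: 'p'
  Position 4: 'l'
  Position 3: 'p'
  Position 2: 'h'
  Position 1: 'p'
  Position 0: 'd'
Reversed: jiplphpd

jiplphpd


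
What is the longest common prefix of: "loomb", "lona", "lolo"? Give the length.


Words: loomb, lona, lolo
  Position 0: all 'l' => match
  Position 1: all 'o' => match
  Position 2: ('o', 'n', 'l') => mismatch, stop
LCP = "lo" (length 2)

2


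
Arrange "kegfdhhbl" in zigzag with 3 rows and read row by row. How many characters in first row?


Zigzag "kegfdhhbl" into 3 rows:
Placing characters:
  'k' => row 0
  'e' => row 1
  'g' => row 2
  'f' => row 1
  'd' => row 0
  'h' => row 1
  'h' => row 2
  'b' => row 1
  'l' => row 0
Rows:
  Row 0: "kdl"
  Row 1: "efhb"
  Row 2: "gh"
First row length: 3

3


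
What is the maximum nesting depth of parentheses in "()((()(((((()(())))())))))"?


Input: "()((()(((((()(())))())))))"
Tracking depth:
  Position 0 '(': depth becomes 1
  Position 1 ')': depth becomes 0
  Position 2 '(': depth becomes 1
  Position 3 '(': depth becomes 2
  Position 4 '(': depth becomes 3
  Position 5 ')': depth becomes 2
  Position 6 '(': depth becomes 3
  Position 7 '(': depth becomes 4
  Position 8 '(': depth becomes 5
  Position 9 '(': depth becomes 6
  Position 10 '(': depth becomes 7
  Position 11 '(': depth becomes 8
  Position 12 ')': depth becomes 7
  Position 13 '(': depth becomes 8
  Position 14 '(': depth becomes 9
  Position 15 ')': depth becomes 8
  Position 16 ')': depth becomes 7
  Position 17 ')': depth becomes 6
  Position 18 ')': depth becomes 5
  Position 19 '(': depth becomes 6
  Position 20 ')': depth becomes 5
  Position 21 ')': depth becomes 4
  Position 22 ')': depth becomes 3
  Position 23 ')': depth becomes 2
  Position 24 ')': depth becomes 1
  Position 25 ')': depth becomes 0
Maximum depth reached: 9

9


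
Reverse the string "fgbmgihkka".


Input: fgbmgihkka
Reading characters right to left:
  Position 9: 'a'
  Position 8: 'k'
  Position 7: 'k'
  Position 6: 'h'
  Position 5: 'i'
  Position 4: 'g'
  Position 3: 'm'
  Position 2: 'b'
  Position 1: 'g'
  Position 0: 'f'
Reversed: akkhigmbgf

akkhigmbgf


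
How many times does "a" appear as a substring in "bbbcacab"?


Searching for "a" in "bbbcacab"
Scanning each position:
  Position 0: "b" => no
  Position 1: "b" => no
  Position 2: "b" => no
  Position 3: "c" => no
  Position 4: "a" => MATCH
  Position 5: "c" => no
  Position 6: "a" => MATCH
  Position 7: "b" => no
Total occurrences: 2

2


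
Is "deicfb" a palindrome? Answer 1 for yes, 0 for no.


Input: deicfb
Reversed: bfcied
  Compare pos 0 ('d') with pos 5 ('b'): MISMATCH
  Compare pos 1 ('e') with pos 4 ('f'): MISMATCH
  Compare pos 2 ('i') with pos 3 ('c'): MISMATCH
Result: not a palindrome

0


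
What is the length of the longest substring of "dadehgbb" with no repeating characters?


Input: "dadehgbb"
Sliding window (track last position of each char):
  Position 0 ('d'): window [0,0] length 1 -- new best
  Position 1 ('a'): window [0,1] length 2 -- new best
  Position 2 ('d'): repeat (last at 0), move window start to 1
  Position 2 ('d'): window [1,2] length 2
  Position 3 ('e'): window [1,3] length 3 -- new best
  Position 4 ('h'): window [1,4] length 4 -- new best
  Position 5 ('g'): window [1,5] length 5 -- new best
  Position 6 ('b'): window [1,6] length 6 -- new best
  Position 7 ('b'): repeat (last at 6), move window start to 7
  Position 7 ('b'): window [7,7] length 1
Longest substring with no repeats: "adehgb" with length 6

6


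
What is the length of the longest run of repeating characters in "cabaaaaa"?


Input: "cabaaaaa"
Scanning for longest run:
  Position 1 ('a'): new char, reset run to 1
  Position 2 ('b'): new char, reset run to 1
  Position 3 ('a'): new char, reset run to 1
  Position 4 ('a'): continues run of 'a', length=2
  Position 5 ('a'): continues run of 'a', length=3
  Position 6 ('a'): continues run of 'a', length=4
  Position 7 ('a'): continues run of 'a', length=5
Longest run: 'a' with length 5

5


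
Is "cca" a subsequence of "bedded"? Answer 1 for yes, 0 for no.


Check if "cca" is a subsequence of "bedded"
Greedy scan:
  Position 0 ('b'): no match needed
  Position 1 ('e'): no match needed
  Position 2 ('d'): no match needed
  Position 3 ('d'): no match needed
  Position 4 ('e'): no match needed
  Position 5 ('d'): no match needed
Only matched 0/3 characters => not a subsequence

0


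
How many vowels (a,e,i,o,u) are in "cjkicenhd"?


Input: cjkicenhd
Checking each character:
  'c' at position 0: consonant
  'j' at position 1: consonant
  'k' at position 2: consonant
  'i' at position 3: vowel (running total: 1)
  'c' at position 4: consonant
  'e' at position 5: vowel (running total: 2)
  'n' at position 6: consonant
  'h' at position 7: consonant
  'd' at position 8: consonant
Total vowels: 2

2


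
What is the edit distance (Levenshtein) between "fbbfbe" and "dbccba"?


Computing edit distance: "fbbfbe" -> "dbccba"
DP table:
           d    b    c    c    b    a
      0    1    2    3    4    5    6
  f   1    1    2    3    4    5    6
  b   2    2    1    2    3    4    5
  b   3    3    2    2    3    3    4
  f   4    4    3    3    3    4    4
  b   5    5    4    4    4    3    4
  e   6    6    5    5    5    4    4
Edit distance = dp[6][6] = 4

4


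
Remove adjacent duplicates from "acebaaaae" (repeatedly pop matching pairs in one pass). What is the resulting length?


Input: acebaaaae
Stack-based adjacent duplicate removal:
  Read 'a': push. Stack: a
  Read 'c': push. Stack: ac
  Read 'e': push. Stack: ace
  Read 'b': push. Stack: aceb
  Read 'a': push. Stack: aceba
  Read 'a': matches stack top 'a' => pop. Stack: aceb
  Read 'a': push. Stack: aceba
  Read 'a': matches stack top 'a' => pop. Stack: aceb
  Read 'e': push. Stack: acebe
Final stack: "acebe" (length 5)

5


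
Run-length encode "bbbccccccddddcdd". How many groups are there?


Input: bbbccccccddddcdd
Scanning for consecutive runs:
  Group 1: 'b' x 3 (positions 0-2)
  Group 2: 'c' x 6 (positions 3-8)
  Group 3: 'd' x 4 (positions 9-12)
  Group 4: 'c' x 1 (positions 13-13)
  Group 5: 'd' x 2 (positions 14-15)
Total groups: 5

5


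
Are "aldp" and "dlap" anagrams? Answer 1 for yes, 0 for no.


Strings: "aldp", "dlap"
Sorted first:  adlp
Sorted second: adlp
Sorted forms match => anagrams

1


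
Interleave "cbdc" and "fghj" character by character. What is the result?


Interleaving "cbdc" and "fghj":
  Position 0: 'c' from first, 'f' from second => "cf"
  Position 1: 'b' from first, 'g' from second => "bg"
  Position 2: 'd' from first, 'h' from second => "dh"
  Position 3: 'c' from first, 'j' from second => "cj"
Result: cfbgdhcj

cfbgdhcj


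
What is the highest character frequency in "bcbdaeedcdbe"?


Input: bcbdaeedcdbe
Character counts:
  'a': 1
  'b': 3
  'c': 2
  'd': 3
  'e': 3
Maximum frequency: 3

3


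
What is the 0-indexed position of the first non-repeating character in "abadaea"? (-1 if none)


Input: abadaea
Character frequencies:
  'a': 4
  'b': 1
  'd': 1
  'e': 1
Scanning left to right for freq == 1:
  Position 0 ('a'): freq=4, skip
  Position 1 ('b'): unique! => answer = 1

1


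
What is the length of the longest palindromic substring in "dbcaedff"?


Input: "dbcaedff"
Checking substrings for palindromes:
  [6:8] "ff" (len 2) => palindrome
Longest palindromic substring: "ff" with length 2

2


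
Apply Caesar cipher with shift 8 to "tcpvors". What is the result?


Caesar cipher: shift "tcpvors" by 8
  't' (pos 19) + 8 = pos 1 = 'b'
  'c' (pos 2) + 8 = pos 10 = 'k'
  'p' (pos 15) + 8 = pos 23 = 'x'
  'v' (pos 21) + 8 = pos 3 = 'd'
  'o' (pos 14) + 8 = pos 22 = 'w'
  'r' (pos 17) + 8 = pos 25 = 'z'
  's' (pos 18) + 8 = pos 0 = 'a'
Result: bkxdwza

bkxdwza


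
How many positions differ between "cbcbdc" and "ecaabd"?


Comparing "cbcbdc" and "ecaabd" position by position:
  Position 0: 'c' vs 'e' => DIFFER
  Position 1: 'b' vs 'c' => DIFFER
  Position 2: 'c' vs 'a' => DIFFER
  Position 3: 'b' vs 'a' => DIFFER
  Position 4: 'd' vs 'b' => DIFFER
  Position 5: 'c' vs 'd' => DIFFER
Positions that differ: 6

6


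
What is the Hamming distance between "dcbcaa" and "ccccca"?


Comparing "dcbcaa" and "ccccca" position by position:
  Position 0: 'd' vs 'c' => differ
  Position 1: 'c' vs 'c' => same
  Position 2: 'b' vs 'c' => differ
  Position 3: 'c' vs 'c' => same
  Position 4: 'a' vs 'c' => differ
  Position 5: 'a' vs 'a' => same
Total differences (Hamming distance): 3

3


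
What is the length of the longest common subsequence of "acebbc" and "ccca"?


LCS of "acebbc" and "ccca"
DP table:
           c    c    c    a
      0    0    0    0    0
  a   0    0    0    0    1
  c   0    1    1    1    1
  e   0    1    1    1    1
  b   0    1    1    1    1
  b   0    1    1    1    1
  c   0    1    2    2    2
LCS length = dp[6][4] = 2

2


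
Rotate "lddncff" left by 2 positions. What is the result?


Input: "lddncff", rotate left by 2
First 2 characters: "ld"
Remaining characters: "dncff"
Concatenate remaining + first: "dncff" + "ld" = "dncffld"

dncffld


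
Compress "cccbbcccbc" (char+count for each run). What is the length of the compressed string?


Input: cccbbcccbc
Runs:
  'c' x 3 => "c3"
  'b' x 2 => "b2"
  'c' x 3 => "c3"
  'b' x 1 => "b1"
  'c' x 1 => "c1"
Compressed: "c3b2c3b1c1"
Compressed length: 10

10


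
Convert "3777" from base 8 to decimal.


Input: "3777" in base 8
Positional expansion:
  Digit '3' (value 3) x 8^3 = 1536
  Digit '7' (value 7) x 8^2 = 448
  Digit '7' (value 7) x 8^1 = 56
  Digit '7' (value 7) x 8^0 = 7
Sum = 2047

2047


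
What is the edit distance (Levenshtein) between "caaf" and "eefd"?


Computing edit distance: "caaf" -> "eefd"
DP table:
           e    e    f    d
      0    1    2    3    4
  c   1    1    2    3    4
  a   2    2    2    3    4
  a   3    3    3    3    4
  f   4    4    4    3    4
Edit distance = dp[4][4] = 4

4


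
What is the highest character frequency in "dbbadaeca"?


Input: dbbadaeca
Character counts:
  'a': 3
  'b': 2
  'c': 1
  'd': 2
  'e': 1
Maximum frequency: 3

3


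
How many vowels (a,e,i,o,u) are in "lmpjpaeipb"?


Input: lmpjpaeipb
Checking each character:
  'l' at position 0: consonant
  'm' at position 1: consonant
  'p' at position 2: consonant
  'j' at position 3: consonant
  'p' at position 4: consonant
  'a' at position 5: vowel (running total: 1)
  'e' at position 6: vowel (running total: 2)
  'i' at position 7: vowel (running total: 3)
  'p' at position 8: consonant
  'b' at position 9: consonant
Total vowels: 3

3


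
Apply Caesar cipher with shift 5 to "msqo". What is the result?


Caesar cipher: shift "msqo" by 5
  'm' (pos 12) + 5 = pos 17 = 'r'
  's' (pos 18) + 5 = pos 23 = 'x'
  'q' (pos 16) + 5 = pos 21 = 'v'
  'o' (pos 14) + 5 = pos 19 = 't'
Result: rxvt

rxvt


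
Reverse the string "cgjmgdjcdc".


Input: cgjmgdjcdc
Reading characters right to left:
  Position 9: 'c'
  Position 8: 'd'
  Position 7: 'c'
  Position 6: 'j'
  Position 5: 'd'
  Position 4: 'g'
  Position 3: 'm'
  Position 2: 'j'
  Position 1: 'g'
  Position 0: 'c'
Reversed: cdcjdgmjgc

cdcjdgmjgc


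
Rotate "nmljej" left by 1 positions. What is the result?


Input: "nmljej", rotate left by 1
First 1 characters: "n"
Remaining characters: "mljej"
Concatenate remaining + first: "mljej" + "n" = "mljejn"

mljejn


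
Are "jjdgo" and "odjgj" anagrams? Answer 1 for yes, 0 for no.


Strings: "jjdgo", "odjgj"
Sorted first:  dgjjo
Sorted second: dgjjo
Sorted forms match => anagrams

1


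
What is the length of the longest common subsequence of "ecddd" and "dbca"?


LCS of "ecddd" and "dbca"
DP table:
           d    b    c    a
      0    0    0    0    0
  e   0    0    0    0    0
  c   0    0    0    1    1
  d   0    1    1    1    1
  d   0    1    1    1    1
  d   0    1    1    1    1
LCS length = dp[5][4] = 1

1


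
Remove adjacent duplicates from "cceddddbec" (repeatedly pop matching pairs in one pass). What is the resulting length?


Input: cceddddbec
Stack-based adjacent duplicate removal:
  Read 'c': push. Stack: c
  Read 'c': matches stack top 'c' => pop. Stack: (empty)
  Read 'e': push. Stack: e
  Read 'd': push. Stack: ed
  Read 'd': matches stack top 'd' => pop. Stack: e
  Read 'd': push. Stack: ed
  Read 'd': matches stack top 'd' => pop. Stack: e
  Read 'b': push. Stack: eb
  Read 'e': push. Stack: ebe
  Read 'c': push. Stack: ebec
Final stack: "ebec" (length 4)

4


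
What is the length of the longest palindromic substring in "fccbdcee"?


Input: "fccbdcee"
Checking substrings for palindromes:
  [1:3] "cc" (len 2) => palindrome
  [6:8] "ee" (len 2) => palindrome
Longest palindromic substring: "cc" with length 2

2


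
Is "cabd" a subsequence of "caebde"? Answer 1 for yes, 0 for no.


Check if "cabd" is a subsequence of "caebde"
Greedy scan:
  Position 0 ('c'): matches sub[0] = 'c'
  Position 1 ('a'): matches sub[1] = 'a'
  Position 2 ('e'): no match needed
  Position 3 ('b'): matches sub[2] = 'b'
  Position 4 ('d'): matches sub[3] = 'd'
  Position 5 ('e'): no match needed
All 4 characters matched => is a subsequence

1


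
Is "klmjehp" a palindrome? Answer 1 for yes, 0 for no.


Input: klmjehp
Reversed: phejmlk
  Compare pos 0 ('k') with pos 6 ('p'): MISMATCH
  Compare pos 1 ('l') with pos 5 ('h'): MISMATCH
  Compare pos 2 ('m') with pos 4 ('e'): MISMATCH
Result: not a palindrome

0


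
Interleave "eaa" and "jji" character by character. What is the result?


Interleaving "eaa" and "jji":
  Position 0: 'e' from first, 'j' from second => "ej"
  Position 1: 'a' from first, 'j' from second => "aj"
  Position 2: 'a' from first, 'i' from second => "ai"
Result: ejajai

ejajai


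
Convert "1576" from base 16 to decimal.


Input: "1576" in base 16
Positional expansion:
  Digit '1' (value 1) x 16^3 = 4096
  Digit '5' (value 5) x 16^2 = 1280
  Digit '7' (value 7) x 16^1 = 112
  Digit '6' (value 6) x 16^0 = 6
Sum = 5494

5494


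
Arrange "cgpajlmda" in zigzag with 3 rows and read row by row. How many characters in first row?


Zigzag "cgpajlmda" into 3 rows:
Placing characters:
  'c' => row 0
  'g' => row 1
  'p' => row 2
  'a' => row 1
  'j' => row 0
  'l' => row 1
  'm' => row 2
  'd' => row 1
  'a' => row 0
Rows:
  Row 0: "cja"
  Row 1: "gald"
  Row 2: "pm"
First row length: 3

3


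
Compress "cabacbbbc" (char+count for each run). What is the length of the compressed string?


Input: cabacbbbc
Runs:
  'c' x 1 => "c1"
  'a' x 1 => "a1"
  'b' x 1 => "b1"
  'a' x 1 => "a1"
  'c' x 1 => "c1"
  'b' x 3 => "b3"
  'c' x 1 => "c1"
Compressed: "c1a1b1a1c1b3c1"
Compressed length: 14

14


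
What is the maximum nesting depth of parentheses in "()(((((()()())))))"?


Input: "()(((((()()())))))"
Tracking depth:
  Position 0 '(': depth becomes 1
  Position 1 ')': depth becomes 0
  Position 2 '(': depth becomes 1
  Position 3 '(': depth becomes 2
  Position 4 '(': depth becomes 3
  Position 5 '(': depth becomes 4
  Position 6 '(': depth becomes 5
  Position 7 '(': depth becomes 6
  Position 8 ')': depth becomes 5
  Position 9 '(': depth becomes 6
  Position 10 ')': depth becomes 5
  Position 11 '(': depth becomes 6
  Position 12 ')': depth becomes 5
  Position 13 ')': depth becomes 4
  Position 14 ')': depth becomes 3
  Position 15 ')': depth becomes 2
  Position 16 ')': depth becomes 1
  Position 17 ')': depth becomes 0
Maximum depth reached: 6

6


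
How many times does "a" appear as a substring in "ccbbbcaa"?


Searching for "a" in "ccbbbcaa"
Scanning each position:
  Position 0: "c" => no
  Position 1: "c" => no
  Position 2: "b" => no
  Position 3: "b" => no
  Position 4: "b" => no
  Position 5: "c" => no
  Position 6: "a" => MATCH
  Position 7: "a" => MATCH
Total occurrences: 2

2


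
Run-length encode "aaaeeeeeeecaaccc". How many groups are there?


Input: aaaeeeeeeecaaccc
Scanning for consecutive runs:
  Group 1: 'a' x 3 (positions 0-2)
  Group 2: 'e' x 7 (positions 3-9)
  Group 3: 'c' x 1 (positions 10-10)
  Group 4: 'a' x 2 (positions 11-12)
  Group 5: 'c' x 3 (positions 13-15)
Total groups: 5

5


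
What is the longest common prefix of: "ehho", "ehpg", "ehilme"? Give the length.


Words: ehho, ehpg, ehilme
  Position 0: all 'e' => match
  Position 1: all 'h' => match
  Position 2: ('h', 'p', 'i') => mismatch, stop
LCP = "eh" (length 2)

2


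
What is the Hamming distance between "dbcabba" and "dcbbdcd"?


Comparing "dbcabba" and "dcbbdcd" position by position:
  Position 0: 'd' vs 'd' => same
  Position 1: 'b' vs 'c' => differ
  Position 2: 'c' vs 'b' => differ
  Position 3: 'a' vs 'b' => differ
  Position 4: 'b' vs 'd' => differ
  Position 5: 'b' vs 'c' => differ
  Position 6: 'a' vs 'd' => differ
Total differences (Hamming distance): 6

6


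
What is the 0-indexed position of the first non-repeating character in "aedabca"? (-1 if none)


Input: aedabca
Character frequencies:
  'a': 3
  'b': 1
  'c': 1
  'd': 1
  'e': 1
Scanning left to right for freq == 1:
  Position 0 ('a'): freq=3, skip
  Position 1 ('e'): unique! => answer = 1

1


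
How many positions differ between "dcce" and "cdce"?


Comparing "dcce" and "cdce" position by position:
  Position 0: 'd' vs 'c' => DIFFER
  Position 1: 'c' vs 'd' => DIFFER
  Position 2: 'c' vs 'c' => same
  Position 3: 'e' vs 'e' => same
Positions that differ: 2

2


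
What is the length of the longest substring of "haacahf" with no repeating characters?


Input: "haacahf"
Sliding window (track last position of each char):
  Position 0 ('h'): window [0,0] length 1 -- new best
  Position 1 ('a'): window [0,1] length 2 -- new best
  Position 2 ('a'): repeat (last at 1), move window start to 2
  Position 2 ('a'): window [2,2] length 1
  Position 3 ('c'): window [2,3] length 2
  Position 4 ('a'): repeat (last at 2), move window start to 3
  Position 4 ('a'): window [3,4] length 2
  Position 5 ('h'): window [3,5] length 3 -- new best
  Position 6 ('f'): window [3,6] length 4 -- new best
Longest substring with no repeats: "cahf" with length 4

4


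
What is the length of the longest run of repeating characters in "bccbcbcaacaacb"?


Input: "bccbcbcaacaacb"
Scanning for longest run:
  Position 1 ('c'): new char, reset run to 1
  Position 2 ('c'): continues run of 'c', length=2
  Position 3 ('b'): new char, reset run to 1
  Position 4 ('c'): new char, reset run to 1
  Position 5 ('b'): new char, reset run to 1
  Position 6 ('c'): new char, reset run to 1
  Position 7 ('a'): new char, reset run to 1
  Position 8 ('a'): continues run of 'a', length=2
  Position 9 ('c'): new char, reset run to 1
  Position 10 ('a'): new char, reset run to 1
  Position 11 ('a'): continues run of 'a', length=2
  Position 12 ('c'): new char, reset run to 1
  Position 13 ('b'): new char, reset run to 1
Longest run: 'c' with length 2

2


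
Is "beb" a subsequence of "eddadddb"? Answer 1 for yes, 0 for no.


Check if "beb" is a subsequence of "eddadddb"
Greedy scan:
  Position 0 ('e'): no match needed
  Position 1 ('d'): no match needed
  Position 2 ('d'): no match needed
  Position 3 ('a'): no match needed
  Position 4 ('d'): no match needed
  Position 5 ('d'): no match needed
  Position 6 ('d'): no match needed
  Position 7 ('b'): matches sub[0] = 'b'
Only matched 1/3 characters => not a subsequence

0


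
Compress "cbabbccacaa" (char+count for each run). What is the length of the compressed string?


Input: cbabbccacaa
Runs:
  'c' x 1 => "c1"
  'b' x 1 => "b1"
  'a' x 1 => "a1"
  'b' x 2 => "b2"
  'c' x 2 => "c2"
  'a' x 1 => "a1"
  'c' x 1 => "c1"
  'a' x 2 => "a2"
Compressed: "c1b1a1b2c2a1c1a2"
Compressed length: 16

16


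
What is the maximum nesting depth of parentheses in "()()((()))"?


Input: "()()((()))"
Tracking depth:
  Position 0 '(': depth becomes 1
  Position 1 ')': depth becomes 0
  Position 2 '(': depth becomes 1
  Position 3 ')': depth becomes 0
  Position 4 '(': depth becomes 1
  Position 5 '(': depth becomes 2
  Position 6 '(': depth becomes 3
  Position 7 ')': depth becomes 2
  Position 8 ')': depth becomes 1
  Position 9 ')': depth becomes 0
Maximum depth reached: 3

3


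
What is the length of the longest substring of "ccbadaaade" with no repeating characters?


Input: "ccbadaaade"
Sliding window (track last position of each char):
  Position 0 ('c'): window [0,0] length 1 -- new best
  Position 1 ('c'): repeat (last at 0), move window start to 1
  Position 1 ('c'): window [1,1] length 1
  Position 2 ('b'): window [1,2] length 2 -- new best
  Position 3 ('a'): window [1,3] length 3 -- new best
  Position 4 ('d'): window [1,4] length 4 -- new best
  Position 5 ('a'): repeat (last at 3), move window start to 4
  Position 5 ('a'): window [4,5] length 2
  Position 6 ('a'): repeat (last at 5), move window start to 6
  Position 6 ('a'): window [6,6] length 1
  Position 7 ('a'): repeat (last at 6), move window start to 7
  Position 7 ('a'): window [7,7] length 1
  Position 8 ('d'): window [7,8] length 2
  Position 9 ('e'): window [7,9] length 3
Longest substring with no repeats: "cbad" with length 4

4


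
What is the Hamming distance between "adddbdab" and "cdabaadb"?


Comparing "adddbdab" and "cdabaadb" position by position:
  Position 0: 'a' vs 'c' => differ
  Position 1: 'd' vs 'd' => same
  Position 2: 'd' vs 'a' => differ
  Position 3: 'd' vs 'b' => differ
  Position 4: 'b' vs 'a' => differ
  Position 5: 'd' vs 'a' => differ
  Position 6: 'a' vs 'd' => differ
  Position 7: 'b' vs 'b' => same
Total differences (Hamming distance): 6

6


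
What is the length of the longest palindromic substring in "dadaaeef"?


Input: "dadaaeef"
Checking substrings for palindromes:
  [0:3] "dad" (len 3) => palindrome
  [1:4] "ada" (len 3) => palindrome
  [3:5] "aa" (len 2) => palindrome
  [5:7] "ee" (len 2) => palindrome
Longest palindromic substring: "dad" with length 3

3


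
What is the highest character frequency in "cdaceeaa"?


Input: cdaceeaa
Character counts:
  'a': 3
  'c': 2
  'd': 1
  'e': 2
Maximum frequency: 3

3


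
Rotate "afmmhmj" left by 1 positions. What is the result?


Input: "afmmhmj", rotate left by 1
First 1 characters: "a"
Remaining characters: "fmmhmj"
Concatenate remaining + first: "fmmhmj" + "a" = "fmmhmja"

fmmhmja


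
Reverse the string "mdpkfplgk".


Input: mdpkfplgk
Reading characters right to left:
  Position 8: 'k'
  Position 7: 'g'
  Position 6: 'l'
  Position 5: 'p'
  Position 4: 'f'
  Position 3: 'k'
  Position 2: 'p'
  Position 1: 'd'
  Position 0: 'm'
Reversed: kglpfkpdm

kglpfkpdm


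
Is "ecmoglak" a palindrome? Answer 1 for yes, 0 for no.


Input: ecmoglak
Reversed: kalgomce
  Compare pos 0 ('e') with pos 7 ('k'): MISMATCH
  Compare pos 1 ('c') with pos 6 ('a'): MISMATCH
  Compare pos 2 ('m') with pos 5 ('l'): MISMATCH
  Compare pos 3 ('o') with pos 4 ('g'): MISMATCH
Result: not a palindrome

0


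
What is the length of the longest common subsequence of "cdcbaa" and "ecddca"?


LCS of "cdcbaa" and "ecddca"
DP table:
           e    c    d    d    c    a
      0    0    0    0    0    0    0
  c   0    0    1    1    1    1    1
  d   0    0    1    2    2    2    2
  c   0    0    1    2    2    3    3
  b   0    0    1    2    2    3    3
  a   0    0    1    2    2    3    4
  a   0    0    1    2    2    3    4
LCS length = dp[6][6] = 4

4


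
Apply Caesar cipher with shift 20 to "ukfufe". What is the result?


Caesar cipher: shift "ukfufe" by 20
  'u' (pos 20) + 20 = pos 14 = 'o'
  'k' (pos 10) + 20 = pos 4 = 'e'
  'f' (pos 5) + 20 = pos 25 = 'z'
  'u' (pos 20) + 20 = pos 14 = 'o'
  'f' (pos 5) + 20 = pos 25 = 'z'
  'e' (pos 4) + 20 = pos 24 = 'y'
Result: oezozy

oezozy


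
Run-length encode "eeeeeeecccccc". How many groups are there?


Input: eeeeeeecccccc
Scanning for consecutive runs:
  Group 1: 'e' x 7 (positions 0-6)
  Group 2: 'c' x 6 (positions 7-12)
Total groups: 2

2


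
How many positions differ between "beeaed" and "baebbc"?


Comparing "beeaed" and "baebbc" position by position:
  Position 0: 'b' vs 'b' => same
  Position 1: 'e' vs 'a' => DIFFER
  Position 2: 'e' vs 'e' => same
  Position 3: 'a' vs 'b' => DIFFER
  Position 4: 'e' vs 'b' => DIFFER
  Position 5: 'd' vs 'c' => DIFFER
Positions that differ: 4

4


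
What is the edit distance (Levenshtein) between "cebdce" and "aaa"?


Computing edit distance: "cebdce" -> "aaa"
DP table:
           a    a    a
      0    1    2    3
  c   1    1    2    3
  e   2    2    2    3
  b   3    3    3    3
  d   4    4    4    4
  c   5    5    5    5
  e   6    6    6    6
Edit distance = dp[6][3] = 6

6


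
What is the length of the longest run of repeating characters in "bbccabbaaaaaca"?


Input: "bbccabbaaaaaca"
Scanning for longest run:
  Position 1 ('b'): continues run of 'b', length=2
  Position 2 ('c'): new char, reset run to 1
  Position 3 ('c'): continues run of 'c', length=2
  Position 4 ('a'): new char, reset run to 1
  Position 5 ('b'): new char, reset run to 1
  Position 6 ('b'): continues run of 'b', length=2
  Position 7 ('a'): new char, reset run to 1
  Position 8 ('a'): continues run of 'a', length=2
  Position 9 ('a'): continues run of 'a', length=3
  Position 10 ('a'): continues run of 'a', length=4
  Position 11 ('a'): continues run of 'a', length=5
  Position 12 ('c'): new char, reset run to 1
  Position 13 ('a'): new char, reset run to 1
Longest run: 'a' with length 5

5
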